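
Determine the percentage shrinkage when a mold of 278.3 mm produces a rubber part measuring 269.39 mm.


Shrinkage = (mold - part) / mold * 100
= (278.3 - 269.39) / 278.3 * 100
= 8.91 / 278.3 * 100
= 3.2%

3.2%


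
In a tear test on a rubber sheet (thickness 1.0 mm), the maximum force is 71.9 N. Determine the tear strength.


Tear strength = force / thickness
= 71.9 / 1.0
= 71.9 N/mm

71.9 N/mm


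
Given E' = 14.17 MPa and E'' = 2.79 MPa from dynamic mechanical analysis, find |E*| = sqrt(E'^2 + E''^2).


|E*| = sqrt(E'^2 + E''^2)
= sqrt(14.17^2 + 2.79^2)
= sqrt(200.7889 + 7.7841)
= 14.442 MPa

14.442 MPa


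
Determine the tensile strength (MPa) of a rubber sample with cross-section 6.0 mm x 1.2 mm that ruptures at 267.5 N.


Area = width * thickness = 6.0 * 1.2 = 7.2 mm^2
TS = force / area = 267.5 / 7.2 = 37.15 MPa

37.15 MPa


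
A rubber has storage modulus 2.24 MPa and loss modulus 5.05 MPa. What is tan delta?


tan delta = E'' / E'
= 5.05 / 2.24
= 2.2545

tan delta = 2.2545


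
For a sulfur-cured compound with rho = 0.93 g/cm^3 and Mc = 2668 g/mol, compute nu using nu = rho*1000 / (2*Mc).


nu = rho * 1000 / (2 * Mc)
nu = 0.93 * 1000 / (2 * 2668)
nu = 930.0 / 5336
nu = 0.1743 mol/L

0.1743 mol/L


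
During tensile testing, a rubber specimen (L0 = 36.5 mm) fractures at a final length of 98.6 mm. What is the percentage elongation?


Elongation = (Lf - L0) / L0 * 100
= (98.6 - 36.5) / 36.5 * 100
= 62.1 / 36.5 * 100
= 170.1%

170.1%


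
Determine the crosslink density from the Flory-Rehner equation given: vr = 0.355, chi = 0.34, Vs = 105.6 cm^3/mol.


ln(1 - vr) = ln(1 - 0.355) = -0.4385
Numerator = -((-0.4385) + 0.355 + 0.34 * 0.355^2) = 0.0407
Denominator = 105.6 * (0.355^(1/3) - 0.355/2) = 56.0282
nu = 0.0407 / 56.0282 = 7.2564e-04 mol/cm^3

7.2564e-04 mol/cm^3


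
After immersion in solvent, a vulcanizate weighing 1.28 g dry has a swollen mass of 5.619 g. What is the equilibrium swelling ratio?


Q = W_swollen / W_dry
Q = 5.619 / 1.28
Q = 4.39

Q = 4.39


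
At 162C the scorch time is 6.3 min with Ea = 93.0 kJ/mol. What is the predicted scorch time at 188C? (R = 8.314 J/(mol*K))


Convert temperatures: T1 = 162 + 273.15 = 435.15 K, T2 = 188 + 273.15 = 461.15 K
ts2_new = 6.3 * exp(93000 / 8.314 * (1/461.15 - 1/435.15))
1/T2 - 1/T1 = -1.2957e-04
ts2_new = 1.48 min

1.48 min


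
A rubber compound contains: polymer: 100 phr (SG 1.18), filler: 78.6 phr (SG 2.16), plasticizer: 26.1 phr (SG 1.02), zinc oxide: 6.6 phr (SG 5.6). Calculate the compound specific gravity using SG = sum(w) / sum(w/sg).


Sum of weights = 211.3
Volume contributions:
  polymer: 100/1.18 = 84.7458
  filler: 78.6/2.16 = 36.3889
  plasticizer: 26.1/1.02 = 25.5882
  zinc oxide: 6.6/5.6 = 1.1786
Sum of volumes = 147.9015
SG = 211.3 / 147.9015 = 1.429

SG = 1.429


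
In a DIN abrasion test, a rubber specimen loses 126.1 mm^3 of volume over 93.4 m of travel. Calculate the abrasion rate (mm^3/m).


Rate = volume_loss / distance
= 126.1 / 93.4
= 1.35 mm^3/m

1.35 mm^3/m


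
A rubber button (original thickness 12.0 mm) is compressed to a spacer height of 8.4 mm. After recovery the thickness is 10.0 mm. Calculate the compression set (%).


CS = (t0 - recovered) / (t0 - ts) * 100
= (12.0 - 10.0) / (12.0 - 8.4) * 100
= 2.0 / 3.6 * 100
= 55.6%

55.6%


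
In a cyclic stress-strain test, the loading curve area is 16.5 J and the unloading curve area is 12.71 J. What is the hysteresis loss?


Hysteresis loss = loading - unloading
= 16.5 - 12.71
= 3.79 J

3.79 J


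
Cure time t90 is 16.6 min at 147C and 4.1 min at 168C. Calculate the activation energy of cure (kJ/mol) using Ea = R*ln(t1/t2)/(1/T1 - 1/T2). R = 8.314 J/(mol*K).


T1 = 420.15 K, T2 = 441.15 K
1/T1 - 1/T2 = 1.1330e-04
ln(t1/t2) = ln(16.6/4.1) = 1.3984
Ea = 8.314 * 1.3984 / 1.1330e-04 = 102616.6127 J/mol
Ea = 102.62 kJ/mol

102.62 kJ/mol


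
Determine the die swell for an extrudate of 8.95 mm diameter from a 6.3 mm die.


Die swell ratio = D_extrudate / D_die
= 8.95 / 6.3
= 1.421

Die swell = 1.421


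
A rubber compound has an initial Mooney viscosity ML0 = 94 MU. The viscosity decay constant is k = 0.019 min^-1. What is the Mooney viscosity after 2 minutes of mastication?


ML = ML0 * exp(-k * t)
ML = 94 * exp(-0.019 * 2)
ML = 94 * 0.9627
ML = 90.5 MU

90.5 MU


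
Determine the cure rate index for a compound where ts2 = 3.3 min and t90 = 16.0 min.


CRI = 100 / (t90 - ts2)
= 100 / (16.0 - 3.3)
= 100 / 12.7
= 7.87 min^-1

7.87 min^-1


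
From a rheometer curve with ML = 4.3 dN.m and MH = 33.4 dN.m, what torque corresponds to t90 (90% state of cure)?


M90 = ML + 0.9 * (MH - ML)
M90 = 4.3 + 0.9 * (33.4 - 4.3)
M90 = 4.3 + 0.9 * 29.1
M90 = 30.49 dN.m

30.49 dN.m


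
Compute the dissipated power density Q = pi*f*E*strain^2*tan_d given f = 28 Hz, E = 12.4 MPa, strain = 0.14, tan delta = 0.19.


Q = pi * f * E * strain^2 * tan_d
= pi * 28 * 12.4 * 0.14^2 * 0.19
= pi * 28 * 12.4 * 0.0196 * 0.19
= 4.0620

Q = 4.0620


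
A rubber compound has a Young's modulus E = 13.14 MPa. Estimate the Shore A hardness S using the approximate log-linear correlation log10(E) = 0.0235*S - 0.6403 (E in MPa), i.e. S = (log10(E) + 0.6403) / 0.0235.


log10(E) = 0.0235*S - 0.6403  =>  S = (log10(E) + 0.6403) / 0.0235
log10(13.14) = 1.118595
S = (1.118595 + 0.6403) / 0.0235 = 1.758895 / 0.0235
S = 74.8

Shore A = 74.8


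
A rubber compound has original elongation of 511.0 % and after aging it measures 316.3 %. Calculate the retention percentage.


Retention = aged / original * 100
= 316.3 / 511.0 * 100
= 61.9%

61.9%


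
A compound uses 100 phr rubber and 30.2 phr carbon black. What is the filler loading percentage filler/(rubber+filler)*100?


Filler % = filler / (rubber + filler) * 100
= 30.2 / (100 + 30.2) * 100
= 30.2 / 130.2 * 100
= 23.2%

23.2%


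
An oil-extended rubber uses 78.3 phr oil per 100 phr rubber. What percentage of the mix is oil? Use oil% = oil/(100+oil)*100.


Oil % = oil / (100 + oil) * 100
= 78.3 / (100 + 78.3) * 100
= 78.3 / 178.3 * 100
= 43.91%

43.91%


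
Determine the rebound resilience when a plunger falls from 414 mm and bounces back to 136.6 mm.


Resilience = h_rebound / h_drop * 100
= 136.6 / 414 * 100
= 33.0%

33.0%


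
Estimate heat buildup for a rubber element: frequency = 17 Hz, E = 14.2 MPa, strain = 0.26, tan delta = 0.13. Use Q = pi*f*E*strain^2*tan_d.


Q = pi * f * E * strain^2 * tan_d
= pi * 17 * 14.2 * 0.26^2 * 0.13
= pi * 17 * 14.2 * 0.0676 * 0.13
= 6.6646

Q = 6.6646


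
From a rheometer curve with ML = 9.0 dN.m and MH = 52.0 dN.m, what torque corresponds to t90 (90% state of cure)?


M90 = ML + 0.9 * (MH - ML)
M90 = 9.0 + 0.9 * (52.0 - 9.0)
M90 = 9.0 + 0.9 * 43.0
M90 = 47.7 dN.m

47.7 dN.m


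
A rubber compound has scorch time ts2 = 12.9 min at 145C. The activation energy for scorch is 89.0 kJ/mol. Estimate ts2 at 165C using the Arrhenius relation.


Convert temperatures: T1 = 145 + 273.15 = 418.15 K, T2 = 165 + 273.15 = 438.15 K
ts2_new = 12.9 * exp(89000 / 8.314 * (1/438.15 - 1/418.15))
1/T2 - 1/T1 = -1.0916e-04
ts2_new = 4.01 min

4.01 min


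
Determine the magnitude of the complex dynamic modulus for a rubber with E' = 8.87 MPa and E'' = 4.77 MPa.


|E*| = sqrt(E'^2 + E''^2)
= sqrt(8.87^2 + 4.77^2)
= sqrt(78.6769 + 22.7529)
= 10.071 MPa

10.071 MPa


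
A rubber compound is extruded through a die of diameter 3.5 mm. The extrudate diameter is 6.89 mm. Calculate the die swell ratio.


Die swell ratio = D_extrudate / D_die
= 6.89 / 3.5
= 1.969

Die swell = 1.969


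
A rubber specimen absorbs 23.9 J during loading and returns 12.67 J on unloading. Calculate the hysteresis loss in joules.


Hysteresis loss = loading - unloading
= 23.9 - 12.67
= 11.23 J

11.23 J


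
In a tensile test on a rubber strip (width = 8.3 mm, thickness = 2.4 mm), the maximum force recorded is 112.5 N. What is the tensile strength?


Area = width * thickness = 8.3 * 2.4 = 19.92 mm^2
TS = force / area = 112.5 / 19.92 = 5.65 MPa

5.65 MPa


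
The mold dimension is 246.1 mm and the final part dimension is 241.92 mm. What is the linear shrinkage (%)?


Shrinkage = (mold - part) / mold * 100
= (246.1 - 241.92) / 246.1 * 100
= 4.18 / 246.1 * 100
= 1.7%

1.7%


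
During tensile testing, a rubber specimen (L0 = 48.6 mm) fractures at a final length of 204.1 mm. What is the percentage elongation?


Elongation = (Lf - L0) / L0 * 100
= (204.1 - 48.6) / 48.6 * 100
= 155.5 / 48.6 * 100
= 320.0%

320.0%


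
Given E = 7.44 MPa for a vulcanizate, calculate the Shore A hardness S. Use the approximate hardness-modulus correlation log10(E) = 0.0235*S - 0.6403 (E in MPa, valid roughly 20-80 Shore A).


log10(E) = 0.0235*S - 0.6403  =>  S = (log10(E) + 0.6403) / 0.0235
log10(7.44) = 0.871573
S = (0.871573 + 0.6403) / 0.0235 = 1.511873 / 0.0235
S = 64.3

Shore A = 64.3


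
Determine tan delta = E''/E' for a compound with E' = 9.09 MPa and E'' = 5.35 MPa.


tan delta = E'' / E'
= 5.35 / 9.09
= 0.5886

tan delta = 0.5886


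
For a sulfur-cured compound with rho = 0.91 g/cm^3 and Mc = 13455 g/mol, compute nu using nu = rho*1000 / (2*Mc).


nu = rho * 1000 / (2 * Mc)
nu = 0.91 * 1000 / (2 * 13455)
nu = 910.0 / 26910
nu = 0.0338 mol/L

0.0338 mol/L


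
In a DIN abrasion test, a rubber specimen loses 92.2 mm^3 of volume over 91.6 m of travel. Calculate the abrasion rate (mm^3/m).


Rate = volume_loss / distance
= 92.2 / 91.6
= 1.007 mm^3/m

1.007 mm^3/m


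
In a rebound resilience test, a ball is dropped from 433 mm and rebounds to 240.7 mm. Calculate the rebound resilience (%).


Resilience = h_rebound / h_drop * 100
= 240.7 / 433 * 100
= 55.6%

55.6%


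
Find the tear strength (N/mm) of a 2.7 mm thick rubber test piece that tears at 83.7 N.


Tear strength = force / thickness
= 83.7 / 2.7
= 31.0 N/mm

31.0 N/mm


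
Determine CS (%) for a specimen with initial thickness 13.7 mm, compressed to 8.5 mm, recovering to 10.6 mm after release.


CS = (t0 - recovered) / (t0 - ts) * 100
= (13.7 - 10.6) / (13.7 - 8.5) * 100
= 3.1 / 5.2 * 100
= 59.6%

59.6%


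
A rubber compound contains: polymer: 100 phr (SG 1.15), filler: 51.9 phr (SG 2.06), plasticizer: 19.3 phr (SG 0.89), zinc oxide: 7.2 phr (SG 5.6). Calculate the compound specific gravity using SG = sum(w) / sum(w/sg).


Sum of weights = 178.4
Volume contributions:
  polymer: 100/1.15 = 86.9565
  filler: 51.9/2.06 = 25.1942
  plasticizer: 19.3/0.89 = 21.6854
  zinc oxide: 7.2/5.6 = 1.2857
Sum of volumes = 135.1218
SG = 178.4 / 135.1218 = 1.32

SG = 1.32


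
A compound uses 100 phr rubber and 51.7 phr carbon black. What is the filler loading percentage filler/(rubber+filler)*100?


Filler % = filler / (rubber + filler) * 100
= 51.7 / (100 + 51.7) * 100
= 51.7 / 151.7 * 100
= 34.08%

34.08%


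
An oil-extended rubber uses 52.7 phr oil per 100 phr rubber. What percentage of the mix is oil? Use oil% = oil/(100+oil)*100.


Oil % = oil / (100 + oil) * 100
= 52.7 / (100 + 52.7) * 100
= 52.7 / 152.7 * 100
= 34.51%

34.51%


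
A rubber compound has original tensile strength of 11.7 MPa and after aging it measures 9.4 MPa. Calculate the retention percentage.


Retention = aged / original * 100
= 9.4 / 11.7 * 100
= 80.3%

80.3%


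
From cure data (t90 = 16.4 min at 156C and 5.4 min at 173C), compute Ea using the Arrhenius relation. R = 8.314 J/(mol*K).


T1 = 429.15 K, T2 = 446.15 K
1/T1 - 1/T2 = 8.8789e-05
ln(t1/t2) = ln(16.4/5.4) = 1.1109
Ea = 8.314 * 1.1109 / 8.8789e-05 = 104020.5610 J/mol
Ea = 104.02 kJ/mol

104.02 kJ/mol


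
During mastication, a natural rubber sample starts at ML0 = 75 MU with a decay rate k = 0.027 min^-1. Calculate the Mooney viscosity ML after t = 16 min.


ML = ML0 * exp(-k * t)
ML = 75 * exp(-0.027 * 16)
ML = 75 * 0.6492
ML = 48.69 MU

48.69 MU


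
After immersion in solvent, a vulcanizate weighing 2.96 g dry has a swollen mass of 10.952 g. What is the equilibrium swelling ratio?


Q = W_swollen / W_dry
Q = 10.952 / 2.96
Q = 3.7

Q = 3.7


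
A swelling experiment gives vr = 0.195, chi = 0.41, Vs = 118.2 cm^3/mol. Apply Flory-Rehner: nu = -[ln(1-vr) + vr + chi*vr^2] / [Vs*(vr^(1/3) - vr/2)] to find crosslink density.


ln(1 - vr) = ln(1 - 0.195) = -0.2169
Numerator = -((-0.2169) + 0.195 + 0.41 * 0.195^2) = 0.0063
Denominator = 118.2 * (0.195^(1/3) - 0.195/2) = 57.0184
nu = 0.0063 / 57.0184 = 1.1089e-04 mol/cm^3

1.1089e-04 mol/cm^3


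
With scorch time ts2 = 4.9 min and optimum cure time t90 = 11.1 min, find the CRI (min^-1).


CRI = 100 / (t90 - ts2)
= 100 / (11.1 - 4.9)
= 100 / 6.2
= 16.13 min^-1

16.13 min^-1


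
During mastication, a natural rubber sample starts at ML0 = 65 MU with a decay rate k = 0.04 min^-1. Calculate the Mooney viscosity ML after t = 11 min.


ML = ML0 * exp(-k * t)
ML = 65 * exp(-0.04 * 11)
ML = 65 * 0.6440
ML = 41.86 MU

41.86 MU


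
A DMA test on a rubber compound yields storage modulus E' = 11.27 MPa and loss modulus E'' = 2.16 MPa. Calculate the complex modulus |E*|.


|E*| = sqrt(E'^2 + E''^2)
= sqrt(11.27^2 + 2.16^2)
= sqrt(127.0129 + 4.6656)
= 11.475 MPa

11.475 MPa


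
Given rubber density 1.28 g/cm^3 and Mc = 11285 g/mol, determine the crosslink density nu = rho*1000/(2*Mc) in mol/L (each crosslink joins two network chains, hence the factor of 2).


nu = rho * 1000 / (2 * Mc)
nu = 1.28 * 1000 / (2 * 11285)
nu = 1280.0 / 22570
nu = 0.0567 mol/L

0.0567 mol/L


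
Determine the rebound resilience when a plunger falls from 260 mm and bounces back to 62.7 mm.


Resilience = h_rebound / h_drop * 100
= 62.7 / 260 * 100
= 24.1%

24.1%


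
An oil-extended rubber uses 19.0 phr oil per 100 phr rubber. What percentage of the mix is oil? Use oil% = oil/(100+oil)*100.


Oil % = oil / (100 + oil) * 100
= 19.0 / (100 + 19.0) * 100
= 19.0 / 119.0 * 100
= 15.97%

15.97%


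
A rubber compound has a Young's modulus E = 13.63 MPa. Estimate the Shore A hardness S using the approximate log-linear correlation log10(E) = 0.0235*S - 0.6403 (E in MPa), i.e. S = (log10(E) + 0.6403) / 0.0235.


log10(E) = 0.0235*S - 0.6403  =>  S = (log10(E) + 0.6403) / 0.0235
log10(13.63) = 1.134496
S = (1.134496 + 0.6403) / 0.0235 = 1.774796 / 0.0235
S = 75.5

Shore A = 75.5


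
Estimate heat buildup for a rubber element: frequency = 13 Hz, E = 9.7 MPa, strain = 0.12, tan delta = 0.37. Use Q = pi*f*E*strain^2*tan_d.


Q = pi * f * E * strain^2 * tan_d
= pi * 13 * 9.7 * 0.12^2 * 0.37
= pi * 13 * 9.7 * 0.0144 * 0.37
= 2.1107

Q = 2.1107


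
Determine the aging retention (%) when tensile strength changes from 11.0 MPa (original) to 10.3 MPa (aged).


Retention = aged / original * 100
= 10.3 / 11.0 * 100
= 93.6%

93.6%


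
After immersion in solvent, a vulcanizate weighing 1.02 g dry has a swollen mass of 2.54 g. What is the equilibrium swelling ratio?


Q = W_swollen / W_dry
Q = 2.54 / 1.02
Q = 2.49

Q = 2.49


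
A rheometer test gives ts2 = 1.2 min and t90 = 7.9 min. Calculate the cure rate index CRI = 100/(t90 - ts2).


CRI = 100 / (t90 - ts2)
= 100 / (7.9 - 1.2)
= 100 / 6.7
= 14.93 min^-1

14.93 min^-1


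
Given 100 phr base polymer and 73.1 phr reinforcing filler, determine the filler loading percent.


Filler % = filler / (rubber + filler) * 100
= 73.1 / (100 + 73.1) * 100
= 73.1 / 173.1 * 100
= 42.23%

42.23%


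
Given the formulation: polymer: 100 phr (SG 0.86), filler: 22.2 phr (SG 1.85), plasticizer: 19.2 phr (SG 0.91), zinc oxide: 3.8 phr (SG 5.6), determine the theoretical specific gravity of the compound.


Sum of weights = 145.2
Volume contributions:
  polymer: 100/0.86 = 116.2791
  filler: 22.2/1.85 = 12.0000
  plasticizer: 19.2/0.91 = 21.0989
  zinc oxide: 3.8/5.6 = 0.6786
Sum of volumes = 150.0565
SG = 145.2 / 150.0565 = 0.968

SG = 0.968


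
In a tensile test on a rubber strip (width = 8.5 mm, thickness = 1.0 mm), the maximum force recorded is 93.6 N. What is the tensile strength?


Area = width * thickness = 8.5 * 1.0 = 8.5 mm^2
TS = force / area = 93.6 / 8.5 = 11.01 MPa

11.01 MPa


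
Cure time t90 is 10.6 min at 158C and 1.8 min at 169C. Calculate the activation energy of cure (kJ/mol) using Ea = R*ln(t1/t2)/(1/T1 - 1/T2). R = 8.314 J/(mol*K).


T1 = 431.15 K, T2 = 442.15 K
1/T1 - 1/T2 = 5.7703e-05
ln(t1/t2) = ln(10.6/1.8) = 1.7731
Ea = 8.314 * 1.7731 / 5.7703e-05 = 255470.3977 J/mol
Ea = 255.47 kJ/mol

255.47 kJ/mol


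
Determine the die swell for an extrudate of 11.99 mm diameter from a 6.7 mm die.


Die swell ratio = D_extrudate / D_die
= 11.99 / 6.7
= 1.79

Die swell = 1.79


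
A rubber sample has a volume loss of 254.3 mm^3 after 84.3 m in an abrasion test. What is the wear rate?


Rate = volume_loss / distance
= 254.3 / 84.3
= 3.017 mm^3/m

3.017 mm^3/m


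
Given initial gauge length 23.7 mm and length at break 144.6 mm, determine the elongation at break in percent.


Elongation = (Lf - L0) / L0 * 100
= (144.6 - 23.7) / 23.7 * 100
= 120.9 / 23.7 * 100
= 510.1%

510.1%


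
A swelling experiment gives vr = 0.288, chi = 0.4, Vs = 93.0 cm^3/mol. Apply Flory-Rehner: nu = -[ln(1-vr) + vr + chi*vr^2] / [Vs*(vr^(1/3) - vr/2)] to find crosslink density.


ln(1 - vr) = ln(1 - 0.288) = -0.3397
Numerator = -((-0.3397) + 0.288 + 0.4 * 0.288^2) = 0.0185
Denominator = 93.0 * (0.288^(1/3) - 0.288/2) = 48.0238
nu = 0.0185 / 48.0238 = 3.8522e-04 mol/cm^3

3.8522e-04 mol/cm^3


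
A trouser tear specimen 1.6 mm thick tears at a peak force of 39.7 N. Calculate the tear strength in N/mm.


Tear strength = force / thickness
= 39.7 / 1.6
= 24.81 N/mm

24.81 N/mm


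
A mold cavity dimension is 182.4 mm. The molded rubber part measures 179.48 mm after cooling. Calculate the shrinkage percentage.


Shrinkage = (mold - part) / mold * 100
= (182.4 - 179.48) / 182.4 * 100
= 2.92 / 182.4 * 100
= 1.6%

1.6%


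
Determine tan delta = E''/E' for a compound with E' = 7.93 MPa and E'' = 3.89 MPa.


tan delta = E'' / E'
= 3.89 / 7.93
= 0.4905

tan delta = 0.4905


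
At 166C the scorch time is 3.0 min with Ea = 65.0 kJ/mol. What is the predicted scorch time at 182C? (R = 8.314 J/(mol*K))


Convert temperatures: T1 = 166 + 273.15 = 439.15 K, T2 = 182 + 273.15 = 455.15 K
ts2_new = 3.0 * exp(65000 / 8.314 * (1/455.15 - 1/439.15))
1/T2 - 1/T1 = -8.0048e-05
ts2_new = 1.6 min

1.6 min


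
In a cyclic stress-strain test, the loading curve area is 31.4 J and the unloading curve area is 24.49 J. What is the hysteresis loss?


Hysteresis loss = loading - unloading
= 31.4 - 24.49
= 6.91 J

6.91 J


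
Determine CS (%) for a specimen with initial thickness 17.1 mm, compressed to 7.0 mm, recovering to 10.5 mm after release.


CS = (t0 - recovered) / (t0 - ts) * 100
= (17.1 - 10.5) / (17.1 - 7.0) * 100
= 6.6 / 10.1 * 100
= 65.3%

65.3%


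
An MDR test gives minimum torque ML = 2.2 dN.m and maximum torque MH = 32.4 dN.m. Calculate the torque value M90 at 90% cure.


M90 = ML + 0.9 * (MH - ML)
M90 = 2.2 + 0.9 * (32.4 - 2.2)
M90 = 2.2 + 0.9 * 30.2
M90 = 29.38 dN.m

29.38 dN.m


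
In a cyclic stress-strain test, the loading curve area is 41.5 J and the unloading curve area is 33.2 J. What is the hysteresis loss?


Hysteresis loss = loading - unloading
= 41.5 - 33.2
= 8.3 J

8.3 J


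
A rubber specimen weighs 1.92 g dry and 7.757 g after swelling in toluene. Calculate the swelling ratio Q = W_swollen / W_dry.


Q = W_swollen / W_dry
Q = 7.757 / 1.92
Q = 4.04

Q = 4.04


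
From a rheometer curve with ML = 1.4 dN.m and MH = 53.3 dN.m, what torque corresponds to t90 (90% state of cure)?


M90 = ML + 0.9 * (MH - ML)
M90 = 1.4 + 0.9 * (53.3 - 1.4)
M90 = 1.4 + 0.9 * 51.9
M90 = 48.11 dN.m

48.11 dN.m


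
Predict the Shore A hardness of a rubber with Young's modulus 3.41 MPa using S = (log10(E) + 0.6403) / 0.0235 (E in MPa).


log10(E) = 0.0235*S - 0.6403  =>  S = (log10(E) + 0.6403) / 0.0235
log10(3.41) = 0.532754
S = (0.532754 + 0.6403) / 0.0235 = 1.173054 / 0.0235
S = 49.9

Shore A = 49.9


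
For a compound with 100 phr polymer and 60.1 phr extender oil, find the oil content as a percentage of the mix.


Oil % = oil / (100 + oil) * 100
= 60.1 / (100 + 60.1) * 100
= 60.1 / 160.1 * 100
= 37.54%

37.54%


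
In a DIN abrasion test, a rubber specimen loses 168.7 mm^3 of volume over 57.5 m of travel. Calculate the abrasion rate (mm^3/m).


Rate = volume_loss / distance
= 168.7 / 57.5
= 2.934 mm^3/m

2.934 mm^3/m


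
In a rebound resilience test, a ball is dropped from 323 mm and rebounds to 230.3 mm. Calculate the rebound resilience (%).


Resilience = h_rebound / h_drop * 100
= 230.3 / 323 * 100
= 71.3%

71.3%


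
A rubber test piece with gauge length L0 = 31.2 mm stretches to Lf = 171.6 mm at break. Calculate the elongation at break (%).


Elongation = (Lf - L0) / L0 * 100
= (171.6 - 31.2) / 31.2 * 100
= 140.4 / 31.2 * 100
= 450.0%

450.0%


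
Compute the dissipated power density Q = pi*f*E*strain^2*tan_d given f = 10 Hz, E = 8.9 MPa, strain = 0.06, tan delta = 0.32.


Q = pi * f * E * strain^2 * tan_d
= pi * 10 * 8.9 * 0.06^2 * 0.32
= pi * 10 * 8.9 * 0.0036 * 0.32
= 0.3221

Q = 0.3221


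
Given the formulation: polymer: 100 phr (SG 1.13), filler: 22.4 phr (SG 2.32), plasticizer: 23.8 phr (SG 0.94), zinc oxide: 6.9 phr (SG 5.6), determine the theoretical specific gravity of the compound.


Sum of weights = 153.1
Volume contributions:
  polymer: 100/1.13 = 88.4956
  filler: 22.4/2.32 = 9.6552
  plasticizer: 23.8/0.94 = 25.3191
  zinc oxide: 6.9/5.6 = 1.2321
Sum of volumes = 124.7020
SG = 153.1 / 124.7020 = 1.228

SG = 1.228


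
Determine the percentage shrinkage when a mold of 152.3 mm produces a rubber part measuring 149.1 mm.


Shrinkage = (mold - part) / mold * 100
= (152.3 - 149.1) / 152.3 * 100
= 3.2 / 152.3 * 100
= 2.1%

2.1%


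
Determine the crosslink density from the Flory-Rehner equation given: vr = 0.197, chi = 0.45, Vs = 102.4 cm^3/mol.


ln(1 - vr) = ln(1 - 0.197) = -0.2194
Numerator = -((-0.2194) + 0.197 + 0.45 * 0.197^2) = 0.0049
Denominator = 102.4 * (0.197^(1/3) - 0.197/2) = 49.4966
nu = 0.0049 / 49.4966 = 9.9735e-05 mol/cm^3

9.9735e-05 mol/cm^3


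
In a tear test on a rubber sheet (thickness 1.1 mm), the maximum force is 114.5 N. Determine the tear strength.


Tear strength = force / thickness
= 114.5 / 1.1
= 104.09 N/mm

104.09 N/mm


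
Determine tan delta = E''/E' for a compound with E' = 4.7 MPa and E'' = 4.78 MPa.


tan delta = E'' / E'
= 4.78 / 4.7
= 1.017

tan delta = 1.017


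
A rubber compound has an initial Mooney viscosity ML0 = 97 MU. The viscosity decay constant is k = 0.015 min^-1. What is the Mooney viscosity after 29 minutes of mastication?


ML = ML0 * exp(-k * t)
ML = 97 * exp(-0.015 * 29)
ML = 97 * 0.6473
ML = 62.78 MU

62.78 MU


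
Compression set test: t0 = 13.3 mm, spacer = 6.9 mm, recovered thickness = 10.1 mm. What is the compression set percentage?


CS = (t0 - recovered) / (t0 - ts) * 100
= (13.3 - 10.1) / (13.3 - 6.9) * 100
= 3.2 / 6.4 * 100
= 50.0%

50.0%


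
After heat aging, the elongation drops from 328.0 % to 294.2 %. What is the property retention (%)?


Retention = aged / original * 100
= 294.2 / 328.0 * 100
= 89.7%

89.7%


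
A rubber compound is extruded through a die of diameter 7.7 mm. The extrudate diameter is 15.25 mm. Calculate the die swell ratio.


Die swell ratio = D_extrudate / D_die
= 15.25 / 7.7
= 1.981

Die swell = 1.981


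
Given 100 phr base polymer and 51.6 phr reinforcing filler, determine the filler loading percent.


Filler % = filler / (rubber + filler) * 100
= 51.6 / (100 + 51.6) * 100
= 51.6 / 151.6 * 100
= 34.04%

34.04%


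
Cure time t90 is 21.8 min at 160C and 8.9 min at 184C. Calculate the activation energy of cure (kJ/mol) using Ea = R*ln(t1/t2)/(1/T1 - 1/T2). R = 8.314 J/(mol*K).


T1 = 433.15 K, T2 = 457.15 K
1/T1 - 1/T2 = 1.2120e-04
ln(t1/t2) = ln(21.8/8.9) = 0.8959
Ea = 8.314 * 0.8959 / 1.2120e-04 = 61451.9026 J/mol
Ea = 61.45 kJ/mol

61.45 kJ/mol


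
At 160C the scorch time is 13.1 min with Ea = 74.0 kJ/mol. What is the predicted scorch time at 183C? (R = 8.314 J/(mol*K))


Convert temperatures: T1 = 160 + 273.15 = 433.15 K, T2 = 183 + 273.15 = 456.15 K
ts2_new = 13.1 * exp(74000 / 8.314 * (1/456.15 - 1/433.15))
1/T2 - 1/T1 = -1.1641e-04
ts2_new = 4.65 min

4.65 min


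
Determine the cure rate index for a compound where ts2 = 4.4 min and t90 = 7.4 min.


CRI = 100 / (t90 - ts2)
= 100 / (7.4 - 4.4)
= 100 / 3.0
= 33.33 min^-1

33.33 min^-1


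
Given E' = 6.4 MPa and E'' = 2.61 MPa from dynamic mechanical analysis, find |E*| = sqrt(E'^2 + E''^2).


|E*| = sqrt(E'^2 + E''^2)
= sqrt(6.4^2 + 2.61^2)
= sqrt(40.9600 + 6.8121)
= 6.912 MPa

6.912 MPa


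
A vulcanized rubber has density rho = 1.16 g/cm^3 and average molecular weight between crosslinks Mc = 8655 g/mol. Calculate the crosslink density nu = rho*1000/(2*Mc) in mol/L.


nu = rho * 1000 / (2 * Mc)
nu = 1.16 * 1000 / (2 * 8655)
nu = 1160.0 / 17310
nu = 0.0670 mol/L

0.0670 mol/L


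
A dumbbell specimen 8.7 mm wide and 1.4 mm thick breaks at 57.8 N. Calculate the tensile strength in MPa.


Area = width * thickness = 8.7 * 1.4 = 12.18 mm^2
TS = force / area = 57.8 / 12.18 = 4.75 MPa

4.75 MPa


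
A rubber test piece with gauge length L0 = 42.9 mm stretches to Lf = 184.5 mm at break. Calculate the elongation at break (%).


Elongation = (Lf - L0) / L0 * 100
= (184.5 - 42.9) / 42.9 * 100
= 141.6 / 42.9 * 100
= 330.1%

330.1%


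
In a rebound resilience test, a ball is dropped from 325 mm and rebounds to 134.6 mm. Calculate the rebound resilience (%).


Resilience = h_rebound / h_drop * 100
= 134.6 / 325 * 100
= 41.4%

41.4%


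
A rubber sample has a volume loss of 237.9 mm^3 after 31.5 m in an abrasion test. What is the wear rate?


Rate = volume_loss / distance
= 237.9 / 31.5
= 7.552 mm^3/m

7.552 mm^3/m


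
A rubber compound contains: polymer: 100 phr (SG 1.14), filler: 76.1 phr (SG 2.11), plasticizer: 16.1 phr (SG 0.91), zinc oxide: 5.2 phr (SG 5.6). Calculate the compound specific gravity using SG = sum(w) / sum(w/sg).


Sum of weights = 197.4
Volume contributions:
  polymer: 100/1.14 = 87.7193
  filler: 76.1/2.11 = 36.0664
  plasticizer: 16.1/0.91 = 17.6923
  zinc oxide: 5.2/5.6 = 0.9286
Sum of volumes = 142.4065
SG = 197.4 / 142.4065 = 1.386

SG = 1.386


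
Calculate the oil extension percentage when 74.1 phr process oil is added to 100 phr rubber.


Oil % = oil / (100 + oil) * 100
= 74.1 / (100 + 74.1) * 100
= 74.1 / 174.1 * 100
= 42.56%

42.56%


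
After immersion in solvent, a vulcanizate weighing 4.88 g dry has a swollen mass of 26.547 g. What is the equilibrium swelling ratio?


Q = W_swollen / W_dry
Q = 26.547 / 4.88
Q = 5.44

Q = 5.44


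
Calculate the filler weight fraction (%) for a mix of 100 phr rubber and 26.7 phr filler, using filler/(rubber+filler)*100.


Filler % = filler / (rubber + filler) * 100
= 26.7 / (100 + 26.7) * 100
= 26.7 / 126.7 * 100
= 21.07%

21.07%


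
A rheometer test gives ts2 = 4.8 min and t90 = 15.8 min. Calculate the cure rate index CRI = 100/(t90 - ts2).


CRI = 100 / (t90 - ts2)
= 100 / (15.8 - 4.8)
= 100 / 11.0
= 9.09 min^-1

9.09 min^-1


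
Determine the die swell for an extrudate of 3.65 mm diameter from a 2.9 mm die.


Die swell ratio = D_extrudate / D_die
= 3.65 / 2.9
= 1.259

Die swell = 1.259


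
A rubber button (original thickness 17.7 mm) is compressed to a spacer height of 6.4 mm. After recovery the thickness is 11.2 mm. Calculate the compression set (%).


CS = (t0 - recovered) / (t0 - ts) * 100
= (17.7 - 11.2) / (17.7 - 6.4) * 100
= 6.5 / 11.3 * 100
= 57.5%

57.5%


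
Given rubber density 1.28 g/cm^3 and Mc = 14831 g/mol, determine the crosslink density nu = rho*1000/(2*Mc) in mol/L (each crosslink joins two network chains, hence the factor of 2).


nu = rho * 1000 / (2 * Mc)
nu = 1.28 * 1000 / (2 * 14831)
nu = 1280.0 / 29662
nu = 0.0432 mol/L

0.0432 mol/L


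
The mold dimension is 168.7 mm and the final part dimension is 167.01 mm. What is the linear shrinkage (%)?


Shrinkage = (mold - part) / mold * 100
= (168.7 - 167.01) / 168.7 * 100
= 1.69 / 168.7 * 100
= 1.0%

1.0%


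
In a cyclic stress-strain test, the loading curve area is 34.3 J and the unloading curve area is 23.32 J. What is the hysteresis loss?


Hysteresis loss = loading - unloading
= 34.3 - 23.32
= 10.98 J

10.98 J


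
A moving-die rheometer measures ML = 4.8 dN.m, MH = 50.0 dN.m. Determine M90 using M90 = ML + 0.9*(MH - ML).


M90 = ML + 0.9 * (MH - ML)
M90 = 4.8 + 0.9 * (50.0 - 4.8)
M90 = 4.8 + 0.9 * 45.2
M90 = 45.48 dN.m

45.48 dN.m


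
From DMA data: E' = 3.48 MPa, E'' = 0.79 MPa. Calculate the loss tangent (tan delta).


tan delta = E'' / E'
= 0.79 / 3.48
= 0.227

tan delta = 0.227


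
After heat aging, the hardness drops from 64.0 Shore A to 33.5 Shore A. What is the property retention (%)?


Retention = aged / original * 100
= 33.5 / 64.0 * 100
= 52.3%

52.3%


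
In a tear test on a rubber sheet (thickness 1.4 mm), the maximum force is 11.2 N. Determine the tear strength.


Tear strength = force / thickness
= 11.2 / 1.4
= 8.0 N/mm

8.0 N/mm


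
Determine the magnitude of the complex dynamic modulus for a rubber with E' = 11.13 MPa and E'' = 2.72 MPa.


|E*| = sqrt(E'^2 + E''^2)
= sqrt(11.13^2 + 2.72^2)
= sqrt(123.8769 + 7.3984)
= 11.458 MPa

11.458 MPa


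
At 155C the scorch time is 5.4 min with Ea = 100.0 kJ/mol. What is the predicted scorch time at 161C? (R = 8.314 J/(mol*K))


Convert temperatures: T1 = 155 + 273.15 = 428.15 K, T2 = 161 + 273.15 = 434.15 K
ts2_new = 5.4 * exp(100000 / 8.314 * (1/434.15 - 1/428.15))
1/T2 - 1/T1 = -3.2279e-05
ts2_new = 3.66 min

3.66 min


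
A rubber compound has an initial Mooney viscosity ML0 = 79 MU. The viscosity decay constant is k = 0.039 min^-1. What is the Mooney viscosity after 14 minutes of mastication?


ML = ML0 * exp(-k * t)
ML = 79 * exp(-0.039 * 14)
ML = 79 * 0.5793
ML = 45.76 MU

45.76 MU


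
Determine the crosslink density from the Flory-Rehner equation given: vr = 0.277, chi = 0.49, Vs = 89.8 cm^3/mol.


ln(1 - vr) = ln(1 - 0.277) = -0.3243
Numerator = -((-0.3243) + 0.277 + 0.49 * 0.277^2) = 0.0097
Denominator = 89.8 * (0.277^(1/3) - 0.277/2) = 46.1005
nu = 0.0097 / 46.1005 = 2.1147e-04 mol/cm^3

2.1147e-04 mol/cm^3


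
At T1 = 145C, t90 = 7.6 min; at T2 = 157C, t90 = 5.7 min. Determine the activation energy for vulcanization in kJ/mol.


T1 = 418.15 K, T2 = 430.15 K
1/T1 - 1/T2 = 6.6716e-05
ln(t1/t2) = ln(7.6/5.7) = 0.2877
Ea = 8.314 * 0.2877 / 6.6716e-05 = 35850.3666 J/mol
Ea = 35.85 kJ/mol

35.85 kJ/mol


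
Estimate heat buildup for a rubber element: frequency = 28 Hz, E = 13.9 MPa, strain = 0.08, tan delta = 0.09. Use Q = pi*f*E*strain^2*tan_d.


Q = pi * f * E * strain^2 * tan_d
= pi * 28 * 13.9 * 0.08^2 * 0.09
= pi * 28 * 13.9 * 0.0064 * 0.09
= 0.7043

Q = 0.7043


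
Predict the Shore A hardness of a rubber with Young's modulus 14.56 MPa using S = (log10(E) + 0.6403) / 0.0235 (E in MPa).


log10(E) = 0.0235*S - 0.6403  =>  S = (log10(E) + 0.6403) / 0.0235
log10(14.56) = 1.163161
S = (1.163161 + 0.6403) / 0.0235 = 1.803461 / 0.0235
S = 76.7

Shore A = 76.7


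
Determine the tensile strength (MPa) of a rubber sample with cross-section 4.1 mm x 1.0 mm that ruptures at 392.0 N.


Area = width * thickness = 4.1 * 1.0 = 4.1 mm^2
TS = force / area = 392.0 / 4.1 = 95.61 MPa

95.61 MPa


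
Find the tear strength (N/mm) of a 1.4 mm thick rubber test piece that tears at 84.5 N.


Tear strength = force / thickness
= 84.5 / 1.4
= 60.36 N/mm

60.36 N/mm


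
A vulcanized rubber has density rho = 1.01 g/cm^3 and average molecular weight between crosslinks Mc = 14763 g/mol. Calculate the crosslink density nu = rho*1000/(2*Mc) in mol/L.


nu = rho * 1000 / (2 * Mc)
nu = 1.01 * 1000 / (2 * 14763)
nu = 1010.0 / 29526
nu = 0.0342 mol/L

0.0342 mol/L


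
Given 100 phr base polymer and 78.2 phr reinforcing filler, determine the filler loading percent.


Filler % = filler / (rubber + filler) * 100
= 78.2 / (100 + 78.2) * 100
= 78.2 / 178.2 * 100
= 43.88%

43.88%


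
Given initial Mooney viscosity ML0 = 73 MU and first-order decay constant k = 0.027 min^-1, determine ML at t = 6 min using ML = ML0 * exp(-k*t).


ML = ML0 * exp(-k * t)
ML = 73 * exp(-0.027 * 6)
ML = 73 * 0.8504
ML = 62.08 MU

62.08 MU


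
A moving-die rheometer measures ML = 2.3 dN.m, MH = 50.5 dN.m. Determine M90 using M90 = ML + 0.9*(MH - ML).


M90 = ML + 0.9 * (MH - ML)
M90 = 2.3 + 0.9 * (50.5 - 2.3)
M90 = 2.3 + 0.9 * 48.2
M90 = 45.68 dN.m

45.68 dN.m


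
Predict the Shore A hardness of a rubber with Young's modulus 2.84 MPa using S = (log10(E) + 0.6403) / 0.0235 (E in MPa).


log10(E) = 0.0235*S - 0.6403  =>  S = (log10(E) + 0.6403) / 0.0235
log10(2.84) = 0.453318
S = (0.453318 + 0.6403) / 0.0235 = 1.093618 / 0.0235
S = 46.5

Shore A = 46.5


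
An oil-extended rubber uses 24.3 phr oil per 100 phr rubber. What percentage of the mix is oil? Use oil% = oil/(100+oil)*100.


Oil % = oil / (100 + oil) * 100
= 24.3 / (100 + 24.3) * 100
= 24.3 / 124.3 * 100
= 19.55%

19.55%


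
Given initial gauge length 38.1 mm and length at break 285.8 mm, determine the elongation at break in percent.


Elongation = (Lf - L0) / L0 * 100
= (285.8 - 38.1) / 38.1 * 100
= 247.7 / 38.1 * 100
= 650.1%

650.1%


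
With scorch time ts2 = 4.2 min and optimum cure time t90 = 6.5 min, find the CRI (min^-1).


CRI = 100 / (t90 - ts2)
= 100 / (6.5 - 4.2)
= 100 / 2.3
= 43.48 min^-1

43.48 min^-1


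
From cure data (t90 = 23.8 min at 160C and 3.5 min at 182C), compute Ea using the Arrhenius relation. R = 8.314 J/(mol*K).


T1 = 433.15 K, T2 = 455.15 K
1/T1 - 1/T2 = 1.1159e-04
ln(t1/t2) = ln(23.8/3.5) = 1.9169
Ea = 8.314 * 1.9169 / 1.1159e-04 = 142818.6046 J/mol
Ea = 142.82 kJ/mol

142.82 kJ/mol


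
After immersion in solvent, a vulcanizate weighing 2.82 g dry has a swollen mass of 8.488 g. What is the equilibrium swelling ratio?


Q = W_swollen / W_dry
Q = 8.488 / 2.82
Q = 3.01

Q = 3.01


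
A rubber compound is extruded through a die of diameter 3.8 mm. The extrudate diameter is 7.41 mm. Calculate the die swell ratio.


Die swell ratio = D_extrudate / D_die
= 7.41 / 3.8
= 1.95

Die swell = 1.95


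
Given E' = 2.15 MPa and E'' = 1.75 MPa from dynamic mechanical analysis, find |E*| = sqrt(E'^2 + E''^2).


|E*| = sqrt(E'^2 + E''^2)
= sqrt(2.15^2 + 1.75^2)
= sqrt(4.6225 + 3.0625)
= 2.772 MPa

2.772 MPa


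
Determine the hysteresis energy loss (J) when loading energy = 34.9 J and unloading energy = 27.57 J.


Hysteresis loss = loading - unloading
= 34.9 - 27.57
= 7.33 J

7.33 J


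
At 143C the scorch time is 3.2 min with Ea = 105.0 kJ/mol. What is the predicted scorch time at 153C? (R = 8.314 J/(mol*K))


Convert temperatures: T1 = 143 + 273.15 = 416.15 K, T2 = 153 + 273.15 = 426.15 K
ts2_new = 3.2 * exp(105000 / 8.314 * (1/426.15 - 1/416.15))
1/T2 - 1/T1 = -5.6388e-05
ts2_new = 1.57 min

1.57 min


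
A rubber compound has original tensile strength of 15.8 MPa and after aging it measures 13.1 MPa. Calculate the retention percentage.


Retention = aged / original * 100
= 13.1 / 15.8 * 100
= 82.9%

82.9%


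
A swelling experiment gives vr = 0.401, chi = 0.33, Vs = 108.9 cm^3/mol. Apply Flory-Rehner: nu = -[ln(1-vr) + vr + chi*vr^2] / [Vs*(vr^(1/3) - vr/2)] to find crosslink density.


ln(1 - vr) = ln(1 - 0.401) = -0.5125
Numerator = -((-0.5125) + 0.401 + 0.33 * 0.401^2) = 0.0584
Denominator = 108.9 * (0.401^(1/3) - 0.401/2) = 58.4706
nu = 0.0584 / 58.4706 = 9.9930e-04 mol/cm^3

9.9930e-04 mol/cm^3


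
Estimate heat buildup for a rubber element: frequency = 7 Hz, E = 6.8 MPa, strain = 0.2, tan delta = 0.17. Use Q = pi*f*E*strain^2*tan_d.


Q = pi * f * E * strain^2 * tan_d
= pi * 7 * 6.8 * 0.2^2 * 0.17
= pi * 7 * 6.8 * 0.0400 * 0.17
= 1.0169

Q = 1.0169


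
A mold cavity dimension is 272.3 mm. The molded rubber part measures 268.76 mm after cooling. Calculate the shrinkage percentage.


Shrinkage = (mold - part) / mold * 100
= (272.3 - 268.76) / 272.3 * 100
= 3.54 / 272.3 * 100
= 1.3%

1.3%


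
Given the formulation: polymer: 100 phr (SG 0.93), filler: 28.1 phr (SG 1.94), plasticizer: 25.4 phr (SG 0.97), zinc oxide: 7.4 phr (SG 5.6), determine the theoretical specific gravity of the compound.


Sum of weights = 160.9
Volume contributions:
  polymer: 100/0.93 = 107.5269
  filler: 28.1/1.94 = 14.4845
  plasticizer: 25.4/0.97 = 26.1856
  zinc oxide: 7.4/5.6 = 1.3214
Sum of volumes = 149.5184
SG = 160.9 / 149.5184 = 1.076

SG = 1.076


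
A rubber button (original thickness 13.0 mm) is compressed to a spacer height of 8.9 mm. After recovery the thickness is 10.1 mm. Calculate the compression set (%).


CS = (t0 - recovered) / (t0 - ts) * 100
= (13.0 - 10.1) / (13.0 - 8.9) * 100
= 2.9 / 4.1 * 100
= 70.7%

70.7%


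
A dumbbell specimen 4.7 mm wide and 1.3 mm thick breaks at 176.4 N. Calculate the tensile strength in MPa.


Area = width * thickness = 4.7 * 1.3 = 6.11 mm^2
TS = force / area = 176.4 / 6.11 = 28.87 MPa

28.87 MPa


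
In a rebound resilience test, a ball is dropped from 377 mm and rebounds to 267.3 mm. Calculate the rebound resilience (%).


Resilience = h_rebound / h_drop * 100
= 267.3 / 377 * 100
= 70.9%

70.9%


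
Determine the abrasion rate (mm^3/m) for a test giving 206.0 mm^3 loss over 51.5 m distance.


Rate = volume_loss / distance
= 206.0 / 51.5
= 4.0 mm^3/m

4.0 mm^3/m


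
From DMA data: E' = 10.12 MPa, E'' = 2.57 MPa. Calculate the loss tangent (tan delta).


tan delta = E'' / E'
= 2.57 / 10.12
= 0.254

tan delta = 0.254


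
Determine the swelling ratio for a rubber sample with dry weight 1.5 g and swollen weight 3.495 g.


Q = W_swollen / W_dry
Q = 3.495 / 1.5
Q = 2.33

Q = 2.33


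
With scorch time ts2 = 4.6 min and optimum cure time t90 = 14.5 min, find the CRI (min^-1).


CRI = 100 / (t90 - ts2)
= 100 / (14.5 - 4.6)
= 100 / 9.9
= 10.1 min^-1

10.1 min^-1


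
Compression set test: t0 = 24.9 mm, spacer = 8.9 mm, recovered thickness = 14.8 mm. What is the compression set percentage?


CS = (t0 - recovered) / (t0 - ts) * 100
= (24.9 - 14.8) / (24.9 - 8.9) * 100
= 10.1 / 16.0 * 100
= 63.1%

63.1%


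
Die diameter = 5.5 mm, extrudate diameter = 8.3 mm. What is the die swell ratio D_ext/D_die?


Die swell ratio = D_extrudate / D_die
= 8.3 / 5.5
= 1.509

Die swell = 1.509


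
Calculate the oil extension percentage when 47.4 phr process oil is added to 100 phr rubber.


Oil % = oil / (100 + oil) * 100
= 47.4 / (100 + 47.4) * 100
= 47.4 / 147.4 * 100
= 32.16%

32.16%


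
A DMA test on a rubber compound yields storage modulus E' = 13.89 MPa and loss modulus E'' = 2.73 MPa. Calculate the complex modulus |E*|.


|E*| = sqrt(E'^2 + E''^2)
= sqrt(13.89^2 + 2.73^2)
= sqrt(192.9321 + 7.4529)
= 14.156 MPa

14.156 MPa


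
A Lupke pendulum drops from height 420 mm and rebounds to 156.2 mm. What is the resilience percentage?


Resilience = h_rebound / h_drop * 100
= 156.2 / 420 * 100
= 37.2%

37.2%


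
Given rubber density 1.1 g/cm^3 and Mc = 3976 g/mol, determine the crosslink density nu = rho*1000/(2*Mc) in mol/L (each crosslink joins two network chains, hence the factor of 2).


nu = rho * 1000 / (2 * Mc)
nu = 1.1 * 1000 / (2 * 3976)
nu = 1100.0 / 7952
nu = 0.1383 mol/L

0.1383 mol/L


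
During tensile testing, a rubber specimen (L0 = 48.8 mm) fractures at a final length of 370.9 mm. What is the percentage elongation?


Elongation = (Lf - L0) / L0 * 100
= (370.9 - 48.8) / 48.8 * 100
= 322.1 / 48.8 * 100
= 660.0%

660.0%
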